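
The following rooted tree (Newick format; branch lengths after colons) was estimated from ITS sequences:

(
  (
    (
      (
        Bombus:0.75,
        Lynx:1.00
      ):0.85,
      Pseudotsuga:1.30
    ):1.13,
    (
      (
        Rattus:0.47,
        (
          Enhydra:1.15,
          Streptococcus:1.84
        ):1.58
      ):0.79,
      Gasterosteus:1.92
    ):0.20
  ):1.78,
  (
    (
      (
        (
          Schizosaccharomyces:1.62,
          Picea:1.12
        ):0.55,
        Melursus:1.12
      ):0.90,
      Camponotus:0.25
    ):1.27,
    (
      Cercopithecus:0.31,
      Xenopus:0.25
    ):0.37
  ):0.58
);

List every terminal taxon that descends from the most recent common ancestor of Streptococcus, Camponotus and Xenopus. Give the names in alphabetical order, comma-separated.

Tracing Streptococcus: it sits inside (Enhydra,Streptococcus).
Tracing Camponotus: it sits inside (((Schizosaccharomyces,Picea),Melursus),Camponotus).
Tracing Xenopus: it sits inside (Cercopithecus,Xenopus).
The smallest clade enclosing all 3 is the whole tree (their MRCA is the root), so the answer is all 13 tips in alphabetical order.

Bombus, Camponotus, Cercopithecus, Enhydra, Gasterosteus, Lynx, Melursus, Picea, Pseudotsuga, Rattus, Schizosaccharomyces, Streptococcus, Xenopus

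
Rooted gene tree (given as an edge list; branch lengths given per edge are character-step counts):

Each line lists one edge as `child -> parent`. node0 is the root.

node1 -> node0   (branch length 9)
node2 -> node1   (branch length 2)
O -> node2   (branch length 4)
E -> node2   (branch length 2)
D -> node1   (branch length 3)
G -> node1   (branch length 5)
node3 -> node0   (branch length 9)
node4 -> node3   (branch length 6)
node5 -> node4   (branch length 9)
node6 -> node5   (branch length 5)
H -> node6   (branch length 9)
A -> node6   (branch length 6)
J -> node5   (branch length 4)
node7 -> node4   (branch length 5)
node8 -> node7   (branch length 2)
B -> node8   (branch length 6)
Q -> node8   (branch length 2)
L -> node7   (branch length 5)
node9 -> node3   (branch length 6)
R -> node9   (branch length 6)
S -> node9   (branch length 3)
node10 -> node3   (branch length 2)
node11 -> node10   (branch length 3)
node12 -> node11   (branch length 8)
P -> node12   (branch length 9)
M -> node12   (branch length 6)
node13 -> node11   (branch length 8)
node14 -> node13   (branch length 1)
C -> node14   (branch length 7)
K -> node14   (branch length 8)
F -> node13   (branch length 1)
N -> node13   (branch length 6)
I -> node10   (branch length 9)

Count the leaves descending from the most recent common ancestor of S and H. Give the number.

The MRCA of S and H is the node subtending ((((H,A),J),((B,Q),L)),(R,S),(((P,M),((C,K),F,N)),I)).
That clade contains 15 terminal taxa: A, B, C, F, H, I, J, K, L, M, N, P, Q, R, S.

15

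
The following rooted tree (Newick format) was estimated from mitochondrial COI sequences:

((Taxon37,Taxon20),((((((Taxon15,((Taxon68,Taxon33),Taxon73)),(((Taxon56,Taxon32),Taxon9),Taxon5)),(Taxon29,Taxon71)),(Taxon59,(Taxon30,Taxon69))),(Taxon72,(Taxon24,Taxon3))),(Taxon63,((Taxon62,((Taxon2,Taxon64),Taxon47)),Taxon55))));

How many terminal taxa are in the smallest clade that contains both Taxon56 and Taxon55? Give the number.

22

The MRCA of Taxon56 and Taxon55 is the node subtending ((((((Taxon15,((Taxon68,Taxon33),Taxon73)),(((Taxon56,Taxon32),Taxon9),Taxon5)),(Taxon29,Taxon71)),(Taxon59,(Taxon30,Taxon69))),(Taxon72,(Taxon24,Taxon3))),(Taxon63,((Taxon62,((Taxon2,Taxon64),Taxon47)),Taxon55))).
That clade contains 22 terminal taxa: Taxon15, Taxon2, Taxon24, Taxon29, Taxon3, Taxon30, Taxon32, Taxon33, Taxon47, Taxon5, Taxon55, Taxon56, Taxon59, Taxon62, Taxon63, Taxon64, Taxon68, Taxon69, Taxon71, Taxon72, Taxon73, Taxon9.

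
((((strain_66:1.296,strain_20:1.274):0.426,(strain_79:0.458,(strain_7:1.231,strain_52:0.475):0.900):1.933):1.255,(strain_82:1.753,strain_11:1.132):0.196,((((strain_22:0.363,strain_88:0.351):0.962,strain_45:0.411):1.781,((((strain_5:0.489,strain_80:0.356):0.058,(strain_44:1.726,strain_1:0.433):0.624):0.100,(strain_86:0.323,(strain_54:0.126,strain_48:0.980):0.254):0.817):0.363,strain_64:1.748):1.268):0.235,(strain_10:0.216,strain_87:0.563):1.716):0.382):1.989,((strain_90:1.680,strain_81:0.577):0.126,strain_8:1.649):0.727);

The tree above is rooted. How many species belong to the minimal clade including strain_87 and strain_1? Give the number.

The MRCA of strain_87 and strain_1 is the node subtending ((((strain_22,strain_88),strain_45),((((strain_5,strain_80),(strain_44,strain_1)),(strain_86,(strain_54,strain_48))),strain_64)),(strain_10,strain_87)).
That clade contains 13 terminal taxa: strain_1, strain_10, strain_22, strain_44, strain_45, strain_48, strain_5, strain_54, strain_64, strain_80, strain_86, strain_87, strain_88.

13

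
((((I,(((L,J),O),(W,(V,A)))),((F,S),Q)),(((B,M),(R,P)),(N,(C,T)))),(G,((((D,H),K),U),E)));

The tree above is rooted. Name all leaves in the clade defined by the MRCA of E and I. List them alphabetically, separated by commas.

Tracing E: it sits inside ((((D,H),K),U),E).
Tracing I: it sits inside (I,(((L,J),O),(W,(V,A)))).
The smallest clade enclosing both is the whole tree (their MRCA is the root), so the answer is all 23 tips in alphabetical order.

A, B, C, D, E, F, G, H, I, J, K, L, M, N, O, P, Q, R, S, T, U, V, W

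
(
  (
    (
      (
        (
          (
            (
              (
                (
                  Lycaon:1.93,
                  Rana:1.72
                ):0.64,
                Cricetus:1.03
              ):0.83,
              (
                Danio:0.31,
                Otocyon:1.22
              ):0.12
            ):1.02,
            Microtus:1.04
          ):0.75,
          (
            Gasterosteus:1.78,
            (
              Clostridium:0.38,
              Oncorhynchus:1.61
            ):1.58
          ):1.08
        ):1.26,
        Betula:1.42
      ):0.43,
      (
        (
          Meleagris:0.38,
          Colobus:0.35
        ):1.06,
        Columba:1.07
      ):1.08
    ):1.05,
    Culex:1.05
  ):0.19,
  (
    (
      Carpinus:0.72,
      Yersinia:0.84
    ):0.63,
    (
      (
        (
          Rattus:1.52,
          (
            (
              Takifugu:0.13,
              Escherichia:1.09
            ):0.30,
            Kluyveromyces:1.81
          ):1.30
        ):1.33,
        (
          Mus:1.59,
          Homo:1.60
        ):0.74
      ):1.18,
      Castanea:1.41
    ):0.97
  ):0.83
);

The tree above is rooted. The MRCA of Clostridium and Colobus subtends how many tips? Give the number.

The MRCA of Clostridium and Colobus is the node subtending (((((((Lycaon,Rana),Cricetus),(Danio,Otocyon)),Microtus),(Gasterosteus,(Clostridium,Oncorhynchus))),Betula),((Meleagris,Colobus),Columba)).
That clade contains 13 terminal taxa: Betula, Clostridium, Colobus, Columba, Cricetus, Danio, Gasterosteus, Lycaon, Meleagris, Microtus, Oncorhynchus, Otocyon, Rana.

13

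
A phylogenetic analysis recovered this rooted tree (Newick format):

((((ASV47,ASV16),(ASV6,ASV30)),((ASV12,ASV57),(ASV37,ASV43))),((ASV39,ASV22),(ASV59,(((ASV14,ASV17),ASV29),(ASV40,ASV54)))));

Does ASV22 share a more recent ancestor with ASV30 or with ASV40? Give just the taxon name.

ASV40

The MRCA of ASV22 and ASV40 subtends ((ASV39,ASV22),(ASV59,(((ASV14,ASV17),ASV29),(ASV40,ASV54)))) (8 taxa).
The MRCA of ASV22 and ASV30 is the root, subtending the entire tree (16 taxa).
The first is nested inside the second, so ASV22 shares a more recent common ancestor with ASV40.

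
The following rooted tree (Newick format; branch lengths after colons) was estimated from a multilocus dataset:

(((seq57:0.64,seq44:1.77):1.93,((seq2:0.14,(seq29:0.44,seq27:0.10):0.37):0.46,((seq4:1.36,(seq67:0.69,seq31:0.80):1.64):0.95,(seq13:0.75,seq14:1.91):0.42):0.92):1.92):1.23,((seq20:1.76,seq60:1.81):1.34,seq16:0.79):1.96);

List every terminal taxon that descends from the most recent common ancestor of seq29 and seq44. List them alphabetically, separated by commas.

seq13, seq14, seq2, seq27, seq29, seq31, seq4, seq44, seq57, seq67

Tracing seq29: it sits inside (seq29,seq27).
Tracing seq44: it sits inside (seq57,seq44).
The smallest clade enclosing both is ((seq57,seq44),((seq2,(seq29,seq27)),((seq4,(seq67,seq31)),(seq13,seq14)))); the answer is its 10 terminal taxa in alphabetical order.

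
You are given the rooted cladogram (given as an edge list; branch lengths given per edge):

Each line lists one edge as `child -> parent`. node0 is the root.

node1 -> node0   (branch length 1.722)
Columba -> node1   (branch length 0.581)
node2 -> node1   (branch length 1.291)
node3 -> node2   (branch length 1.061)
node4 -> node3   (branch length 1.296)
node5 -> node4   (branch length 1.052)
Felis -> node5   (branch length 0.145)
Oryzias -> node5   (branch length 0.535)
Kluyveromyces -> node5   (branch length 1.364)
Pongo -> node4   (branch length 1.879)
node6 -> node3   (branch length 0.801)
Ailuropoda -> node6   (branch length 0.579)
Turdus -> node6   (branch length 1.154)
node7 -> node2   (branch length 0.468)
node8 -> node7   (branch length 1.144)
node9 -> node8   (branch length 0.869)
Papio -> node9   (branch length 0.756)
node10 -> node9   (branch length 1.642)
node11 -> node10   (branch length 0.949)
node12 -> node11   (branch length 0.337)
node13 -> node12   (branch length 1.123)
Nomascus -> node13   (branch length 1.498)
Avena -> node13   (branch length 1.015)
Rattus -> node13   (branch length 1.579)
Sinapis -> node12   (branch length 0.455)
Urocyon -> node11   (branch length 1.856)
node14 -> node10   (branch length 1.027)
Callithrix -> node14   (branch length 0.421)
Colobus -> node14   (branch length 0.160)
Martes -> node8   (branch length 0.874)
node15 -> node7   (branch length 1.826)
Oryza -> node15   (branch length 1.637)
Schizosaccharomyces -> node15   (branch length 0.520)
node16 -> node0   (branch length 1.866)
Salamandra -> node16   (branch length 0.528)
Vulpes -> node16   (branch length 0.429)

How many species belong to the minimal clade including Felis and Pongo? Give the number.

4

The MRCA of Felis and Pongo is the node subtending ((Felis,Oryzias,Kluyveromyces),Pongo).
That clade contains 4 terminal taxa: Felis, Kluyveromyces, Oryzias, Pongo.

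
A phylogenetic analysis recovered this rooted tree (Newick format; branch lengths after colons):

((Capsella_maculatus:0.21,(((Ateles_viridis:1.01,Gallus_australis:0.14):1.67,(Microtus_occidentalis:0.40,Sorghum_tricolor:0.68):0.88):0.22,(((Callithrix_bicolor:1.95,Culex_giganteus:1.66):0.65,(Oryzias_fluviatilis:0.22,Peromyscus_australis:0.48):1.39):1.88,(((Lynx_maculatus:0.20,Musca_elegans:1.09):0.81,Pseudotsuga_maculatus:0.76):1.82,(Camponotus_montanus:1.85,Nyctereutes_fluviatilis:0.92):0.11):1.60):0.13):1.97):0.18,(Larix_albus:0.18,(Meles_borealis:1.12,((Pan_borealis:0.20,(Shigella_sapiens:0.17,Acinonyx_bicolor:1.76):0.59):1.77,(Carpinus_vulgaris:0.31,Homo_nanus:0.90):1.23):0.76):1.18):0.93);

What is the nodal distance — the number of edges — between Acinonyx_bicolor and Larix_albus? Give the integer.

The MRCA of Acinonyx_bicolor and Larix_albus is the node subtending (Larix_albus,(Meles_borealis,((Pan_borealis,(Shigella_sapiens,Acinonyx_bicolor)),(Carpinus_vulgaris,Homo_nanus)))).
From Acinonyx_bicolor up to that node: 5 branches. From Larix_albus up to the same node: 1 branch. Total: 5 + 1 = 6.

6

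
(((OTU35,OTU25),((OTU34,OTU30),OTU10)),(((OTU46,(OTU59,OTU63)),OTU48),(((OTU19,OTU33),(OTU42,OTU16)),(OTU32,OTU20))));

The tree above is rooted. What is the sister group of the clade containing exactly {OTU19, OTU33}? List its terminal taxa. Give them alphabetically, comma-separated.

OTU16, OTU42

The clade containing exactly {OTU19, OTU33} attaches to the tree at the node subtending ((OTU19,OTU33),(OTU42,OTU16)).
The other lineage descending from that same node — the sister group — is (OTU42,OTU16); its 2 tips in alphabetical order are the answer.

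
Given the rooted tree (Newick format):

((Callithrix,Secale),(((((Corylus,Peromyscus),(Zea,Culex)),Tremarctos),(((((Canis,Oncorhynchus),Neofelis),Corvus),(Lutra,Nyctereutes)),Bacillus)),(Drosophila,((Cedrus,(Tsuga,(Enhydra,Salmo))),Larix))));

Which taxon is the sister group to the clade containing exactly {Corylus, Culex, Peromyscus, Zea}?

The clade containing exactly {Corylus, Culex, Peromyscus, Zea} attaches to the tree at the node subtending (((Corylus,Peromyscus),(Zea,Culex)),Tremarctos).
The other lineage descending from that same node — the sister group — is the single tip Tremarctos.

Tremarctos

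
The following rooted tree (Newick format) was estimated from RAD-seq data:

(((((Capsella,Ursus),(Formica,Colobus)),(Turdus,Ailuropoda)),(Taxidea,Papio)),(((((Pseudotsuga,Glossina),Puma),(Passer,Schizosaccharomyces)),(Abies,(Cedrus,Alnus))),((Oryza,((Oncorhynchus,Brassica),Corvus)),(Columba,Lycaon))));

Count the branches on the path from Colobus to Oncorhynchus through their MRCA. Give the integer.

The MRCA of Colobus and Oncorhynchus is the root of the tree.
From Colobus up to that node: 5 branches. From Oncorhynchus up to the same node: 6 branches. Total: 5 + 6 = 11.

11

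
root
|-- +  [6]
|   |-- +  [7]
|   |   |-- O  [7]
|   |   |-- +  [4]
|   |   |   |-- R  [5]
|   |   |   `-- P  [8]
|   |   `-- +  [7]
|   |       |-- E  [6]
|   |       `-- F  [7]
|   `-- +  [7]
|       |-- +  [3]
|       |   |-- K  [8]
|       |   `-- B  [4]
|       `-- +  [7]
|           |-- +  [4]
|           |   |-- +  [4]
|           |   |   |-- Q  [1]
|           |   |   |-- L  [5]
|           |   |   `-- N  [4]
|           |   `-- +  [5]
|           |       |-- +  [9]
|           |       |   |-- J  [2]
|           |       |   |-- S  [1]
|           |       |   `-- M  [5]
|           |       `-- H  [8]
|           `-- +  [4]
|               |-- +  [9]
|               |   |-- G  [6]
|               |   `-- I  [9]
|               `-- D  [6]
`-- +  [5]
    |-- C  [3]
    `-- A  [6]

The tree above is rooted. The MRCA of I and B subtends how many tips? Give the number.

12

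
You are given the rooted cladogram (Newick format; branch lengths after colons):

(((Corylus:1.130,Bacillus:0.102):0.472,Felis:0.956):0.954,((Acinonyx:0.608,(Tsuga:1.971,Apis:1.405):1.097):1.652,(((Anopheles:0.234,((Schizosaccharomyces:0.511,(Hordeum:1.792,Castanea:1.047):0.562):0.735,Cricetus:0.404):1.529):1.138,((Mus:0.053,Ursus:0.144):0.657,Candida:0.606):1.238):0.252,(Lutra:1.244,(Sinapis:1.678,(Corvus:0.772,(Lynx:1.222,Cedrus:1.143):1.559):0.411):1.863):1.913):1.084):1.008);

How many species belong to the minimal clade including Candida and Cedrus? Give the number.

The MRCA of Candida and Cedrus is the node subtending (((Anopheles,((Schizosaccharomyces,(Hordeum,Castanea)),Cricetus)),((Mus,Ursus),Candida)),(Lutra,(Sinapis,(Corvus,(Lynx,Cedrus))))).
That clade contains 13 terminal taxa: Anopheles, Candida, Castanea, Cedrus, Corvus, Cricetus, Hordeum, Lutra, Lynx, Mus, Schizosaccharomyces, Sinapis, Ursus.

13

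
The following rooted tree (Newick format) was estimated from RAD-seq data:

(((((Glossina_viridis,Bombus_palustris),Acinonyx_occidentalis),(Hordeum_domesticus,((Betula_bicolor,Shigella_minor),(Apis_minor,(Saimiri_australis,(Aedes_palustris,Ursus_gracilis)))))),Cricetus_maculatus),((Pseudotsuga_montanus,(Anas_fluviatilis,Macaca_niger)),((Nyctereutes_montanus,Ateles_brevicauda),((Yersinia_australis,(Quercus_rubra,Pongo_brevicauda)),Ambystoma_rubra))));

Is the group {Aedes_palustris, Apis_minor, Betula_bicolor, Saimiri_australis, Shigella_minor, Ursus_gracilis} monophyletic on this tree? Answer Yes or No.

Yes

The most recent common ancestor of these taxa subtends ((Betula_bicolor,Shigella_minor),(Apis_minor,(Saimiri_australis,(Aedes_palustris,Ursus_gracilis)))).
That clade has exactly 6 tips — every listed taxon and nothing else — so the group is monophyletic.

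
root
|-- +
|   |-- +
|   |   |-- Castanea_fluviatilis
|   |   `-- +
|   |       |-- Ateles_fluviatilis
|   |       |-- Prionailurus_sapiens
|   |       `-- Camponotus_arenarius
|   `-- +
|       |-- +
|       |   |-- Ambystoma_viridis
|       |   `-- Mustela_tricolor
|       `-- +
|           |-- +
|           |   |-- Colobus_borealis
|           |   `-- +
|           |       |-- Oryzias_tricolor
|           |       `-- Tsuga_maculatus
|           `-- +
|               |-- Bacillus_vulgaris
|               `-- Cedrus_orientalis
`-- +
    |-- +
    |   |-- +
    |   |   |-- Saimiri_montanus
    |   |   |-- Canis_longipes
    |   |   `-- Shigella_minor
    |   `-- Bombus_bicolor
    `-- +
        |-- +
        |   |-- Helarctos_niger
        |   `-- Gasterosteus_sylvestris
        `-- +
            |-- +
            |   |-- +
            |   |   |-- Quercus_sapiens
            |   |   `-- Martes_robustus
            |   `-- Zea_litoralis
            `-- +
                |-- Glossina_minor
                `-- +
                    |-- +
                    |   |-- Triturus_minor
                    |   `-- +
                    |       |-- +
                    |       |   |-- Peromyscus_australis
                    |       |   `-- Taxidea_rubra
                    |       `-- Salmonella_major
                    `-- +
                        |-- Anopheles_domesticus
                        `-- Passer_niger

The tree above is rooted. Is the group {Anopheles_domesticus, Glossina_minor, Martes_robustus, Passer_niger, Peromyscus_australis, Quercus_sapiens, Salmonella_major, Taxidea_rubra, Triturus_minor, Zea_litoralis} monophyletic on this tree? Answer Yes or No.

The most recent common ancestor of these taxa subtends (((Quercus_sapiens,Martes_robustus),Zea_litoralis),(Glossina_minor,((Triturus_minor,((Peromyscus_australis,Taxidea_rubra),Salmonella_major)),(Anopheles_domesticus,Passer_niger)))).
That clade has exactly 10 tips — every listed taxon and nothing else — so the group is monophyletic.

Yes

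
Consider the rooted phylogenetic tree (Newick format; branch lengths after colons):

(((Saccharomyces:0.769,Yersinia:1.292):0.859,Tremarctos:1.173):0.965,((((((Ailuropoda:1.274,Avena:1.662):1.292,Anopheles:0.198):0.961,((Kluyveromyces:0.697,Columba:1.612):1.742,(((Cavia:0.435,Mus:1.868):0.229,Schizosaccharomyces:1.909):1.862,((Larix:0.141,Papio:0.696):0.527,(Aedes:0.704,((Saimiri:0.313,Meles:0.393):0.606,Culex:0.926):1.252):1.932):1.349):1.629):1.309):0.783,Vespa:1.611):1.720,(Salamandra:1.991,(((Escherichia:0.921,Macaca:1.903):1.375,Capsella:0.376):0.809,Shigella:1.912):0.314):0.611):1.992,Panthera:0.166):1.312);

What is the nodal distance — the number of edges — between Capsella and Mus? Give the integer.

The MRCA of Capsella and Mus is the node subtending (((((Ailuropoda,Avena),Anopheles),((Kluyveromyces,Columba),(((Cavia,Mus),Schizosaccharomyces),((Larix,Papio),(Aedes,((Saimiri,Meles),Culex)))))),Vespa),(Salamandra,(((Escherichia,Macaca),Capsella),Shigella))).
From Capsella up to that node: 4 branches. From Mus up to the same node: 7 branches. Total: 4 + 7 = 11.

11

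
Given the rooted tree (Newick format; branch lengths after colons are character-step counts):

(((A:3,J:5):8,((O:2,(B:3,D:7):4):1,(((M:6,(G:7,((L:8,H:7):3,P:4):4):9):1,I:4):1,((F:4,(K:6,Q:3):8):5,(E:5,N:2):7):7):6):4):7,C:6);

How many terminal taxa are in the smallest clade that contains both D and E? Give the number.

The MRCA of D and E is the node subtending ((O,(B,D)),(((M,(G,((L,H),P))),I),((F,(K,Q)),(E,N)))).
That clade contains 14 terminal taxa: B, D, E, F, G, H, I, K, L, M, N, O, P, Q.

14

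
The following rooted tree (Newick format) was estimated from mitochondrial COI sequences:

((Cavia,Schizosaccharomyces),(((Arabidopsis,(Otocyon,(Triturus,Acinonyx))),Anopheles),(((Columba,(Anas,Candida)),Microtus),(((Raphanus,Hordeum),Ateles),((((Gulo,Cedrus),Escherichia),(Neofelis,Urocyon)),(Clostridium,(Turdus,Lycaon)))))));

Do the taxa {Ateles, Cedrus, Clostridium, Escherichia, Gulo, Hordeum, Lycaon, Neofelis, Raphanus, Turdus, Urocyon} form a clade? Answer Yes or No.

Yes

The most recent common ancestor of these taxa subtends (((Raphanus,Hordeum),Ateles),((((Gulo,Cedrus),Escherichia),(Neofelis,Urocyon)),(Clostridium,(Turdus,Lycaon)))).
That clade has exactly 11 tips — every listed taxon and nothing else — so the group is monophyletic.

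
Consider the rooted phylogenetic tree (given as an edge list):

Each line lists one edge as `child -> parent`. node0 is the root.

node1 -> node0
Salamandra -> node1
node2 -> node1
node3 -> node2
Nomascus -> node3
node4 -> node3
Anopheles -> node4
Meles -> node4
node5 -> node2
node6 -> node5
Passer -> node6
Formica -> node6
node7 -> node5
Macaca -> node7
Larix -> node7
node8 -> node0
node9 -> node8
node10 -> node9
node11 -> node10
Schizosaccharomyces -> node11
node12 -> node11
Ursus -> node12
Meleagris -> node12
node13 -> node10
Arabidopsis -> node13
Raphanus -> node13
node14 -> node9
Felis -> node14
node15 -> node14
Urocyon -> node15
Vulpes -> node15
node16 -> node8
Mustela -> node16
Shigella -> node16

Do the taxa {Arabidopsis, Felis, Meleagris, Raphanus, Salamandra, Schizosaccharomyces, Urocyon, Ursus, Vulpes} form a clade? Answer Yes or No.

The MRCA of the listed taxa is the root, so the smallest clade containing them is the whole tree.
That clade also contains Anopheles, Formica, Larix, Macaca, Meles, Mustela, Nomascus, Passer, Shigella, which are not in the proposed group, so the group is not monophyletic.

No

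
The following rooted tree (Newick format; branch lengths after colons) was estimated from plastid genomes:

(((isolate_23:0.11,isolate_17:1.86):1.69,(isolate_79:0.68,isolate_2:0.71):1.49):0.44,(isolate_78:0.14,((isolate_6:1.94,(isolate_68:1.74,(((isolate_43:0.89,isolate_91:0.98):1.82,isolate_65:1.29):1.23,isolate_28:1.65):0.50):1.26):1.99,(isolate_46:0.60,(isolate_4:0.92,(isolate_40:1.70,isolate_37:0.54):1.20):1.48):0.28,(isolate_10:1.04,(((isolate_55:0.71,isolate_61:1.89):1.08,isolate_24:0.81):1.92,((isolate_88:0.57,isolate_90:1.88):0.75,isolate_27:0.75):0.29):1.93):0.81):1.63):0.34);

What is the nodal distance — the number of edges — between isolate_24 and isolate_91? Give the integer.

10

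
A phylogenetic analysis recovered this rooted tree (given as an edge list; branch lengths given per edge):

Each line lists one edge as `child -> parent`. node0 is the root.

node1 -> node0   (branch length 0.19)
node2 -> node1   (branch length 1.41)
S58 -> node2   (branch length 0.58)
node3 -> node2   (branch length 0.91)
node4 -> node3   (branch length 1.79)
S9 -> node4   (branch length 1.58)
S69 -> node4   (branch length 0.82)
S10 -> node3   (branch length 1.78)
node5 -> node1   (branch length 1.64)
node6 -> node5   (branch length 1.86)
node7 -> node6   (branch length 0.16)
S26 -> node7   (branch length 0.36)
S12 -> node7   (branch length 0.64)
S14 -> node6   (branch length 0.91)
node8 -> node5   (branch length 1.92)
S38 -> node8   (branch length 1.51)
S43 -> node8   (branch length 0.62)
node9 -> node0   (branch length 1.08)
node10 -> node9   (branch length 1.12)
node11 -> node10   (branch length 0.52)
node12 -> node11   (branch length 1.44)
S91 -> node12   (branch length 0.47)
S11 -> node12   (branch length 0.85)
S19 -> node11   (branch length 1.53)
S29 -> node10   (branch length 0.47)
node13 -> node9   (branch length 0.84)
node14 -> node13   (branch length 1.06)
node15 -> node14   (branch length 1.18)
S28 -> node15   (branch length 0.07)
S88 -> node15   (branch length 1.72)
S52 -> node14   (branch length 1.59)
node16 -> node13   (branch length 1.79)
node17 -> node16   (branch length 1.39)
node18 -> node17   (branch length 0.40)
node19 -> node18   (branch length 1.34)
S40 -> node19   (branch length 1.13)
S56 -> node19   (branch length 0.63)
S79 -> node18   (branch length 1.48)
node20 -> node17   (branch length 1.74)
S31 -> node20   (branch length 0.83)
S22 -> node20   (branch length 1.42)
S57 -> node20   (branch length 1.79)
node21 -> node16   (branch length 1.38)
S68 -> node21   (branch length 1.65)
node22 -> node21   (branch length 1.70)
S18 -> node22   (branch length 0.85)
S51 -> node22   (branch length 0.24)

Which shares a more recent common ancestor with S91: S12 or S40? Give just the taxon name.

S40

The MRCA of S91 and S40 subtends ((((S91,S11),S19),S29),(((S28,S88),S52),((((S40,S56),S79),(S31,S22,S57)),(S68,(S18,S51))))) (16 taxa).
The MRCA of S91 and S12 is the root, subtending the entire tree (25 taxa).
The first is nested inside the second, so S91 shares a more recent common ancestor with S40.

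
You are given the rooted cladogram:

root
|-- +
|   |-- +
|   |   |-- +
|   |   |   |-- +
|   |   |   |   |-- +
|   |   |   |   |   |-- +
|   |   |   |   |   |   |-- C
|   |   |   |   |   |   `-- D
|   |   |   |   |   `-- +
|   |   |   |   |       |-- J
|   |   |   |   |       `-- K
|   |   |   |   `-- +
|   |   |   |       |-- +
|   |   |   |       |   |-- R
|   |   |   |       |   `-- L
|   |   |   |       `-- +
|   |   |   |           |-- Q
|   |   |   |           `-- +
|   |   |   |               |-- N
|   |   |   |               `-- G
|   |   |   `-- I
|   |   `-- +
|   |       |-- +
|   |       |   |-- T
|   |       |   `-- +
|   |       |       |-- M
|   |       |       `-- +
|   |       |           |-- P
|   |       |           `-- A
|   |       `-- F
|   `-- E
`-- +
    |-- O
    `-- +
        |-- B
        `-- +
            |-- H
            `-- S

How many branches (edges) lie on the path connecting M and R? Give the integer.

The MRCA of M and R is the node subtending (((((C,D),(J,K)),((R,L),(Q,(N,G)))),I),((T,(M,(P,A))),F)).
From M up to that node: 4 branches. From R up to the same node: 5 branches. Total: 4 + 5 = 9.

9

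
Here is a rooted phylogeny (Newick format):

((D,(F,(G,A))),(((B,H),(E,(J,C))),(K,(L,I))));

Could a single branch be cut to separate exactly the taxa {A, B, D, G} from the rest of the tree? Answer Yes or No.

The MRCA of the listed taxa is the root, so the smallest clade containing them is the whole tree.
That clade also contains C, E, F, H, I, J, K, L, which are not in the proposed group, so the group is not monophyletic.

No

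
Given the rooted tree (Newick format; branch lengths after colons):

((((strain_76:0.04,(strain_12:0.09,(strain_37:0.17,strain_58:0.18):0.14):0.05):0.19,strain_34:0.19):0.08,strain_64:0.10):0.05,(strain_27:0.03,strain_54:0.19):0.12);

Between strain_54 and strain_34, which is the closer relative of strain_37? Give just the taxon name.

The MRCA of strain_37 and strain_34 subtends ((strain_76,(strain_12,(strain_37,strain_58))),strain_34) (5 taxa).
The MRCA of strain_37 and strain_54 is the root, subtending the entire tree (8 taxa).
The first is nested inside the second, so strain_37 shares a more recent common ancestor with strain_34.

strain_34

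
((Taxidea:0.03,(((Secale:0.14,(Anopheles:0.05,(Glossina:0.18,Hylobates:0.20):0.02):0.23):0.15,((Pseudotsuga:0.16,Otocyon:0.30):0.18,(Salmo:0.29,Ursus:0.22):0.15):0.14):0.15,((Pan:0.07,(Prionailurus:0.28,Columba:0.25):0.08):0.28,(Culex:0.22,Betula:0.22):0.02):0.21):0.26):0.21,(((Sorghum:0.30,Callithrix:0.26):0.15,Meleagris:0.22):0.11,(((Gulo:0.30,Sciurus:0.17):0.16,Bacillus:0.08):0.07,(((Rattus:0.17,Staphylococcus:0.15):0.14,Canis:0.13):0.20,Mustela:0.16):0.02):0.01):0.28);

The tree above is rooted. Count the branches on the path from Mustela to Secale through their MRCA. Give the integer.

9

The MRCA of Mustela and Secale is the root of the tree.
From Mustela up to that node: 4 branches. From Secale up to the same node: 5 branches. Total: 4 + 5 = 9.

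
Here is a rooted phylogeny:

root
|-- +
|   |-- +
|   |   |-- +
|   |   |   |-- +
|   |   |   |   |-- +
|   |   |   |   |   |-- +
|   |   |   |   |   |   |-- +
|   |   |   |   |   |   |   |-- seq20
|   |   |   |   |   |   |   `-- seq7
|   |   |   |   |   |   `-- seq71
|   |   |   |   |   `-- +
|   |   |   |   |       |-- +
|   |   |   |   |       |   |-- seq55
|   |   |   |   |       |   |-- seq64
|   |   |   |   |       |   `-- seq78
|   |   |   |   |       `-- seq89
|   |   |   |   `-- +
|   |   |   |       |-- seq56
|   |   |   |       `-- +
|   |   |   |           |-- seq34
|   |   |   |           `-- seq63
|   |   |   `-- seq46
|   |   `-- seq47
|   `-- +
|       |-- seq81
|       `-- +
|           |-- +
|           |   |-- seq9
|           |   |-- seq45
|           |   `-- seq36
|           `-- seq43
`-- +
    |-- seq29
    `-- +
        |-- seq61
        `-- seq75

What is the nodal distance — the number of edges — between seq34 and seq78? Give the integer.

7

The MRCA of seq34 and seq78 is the node subtending ((((seq20,seq7),seq71),((seq55,seq64,seq78),seq89)),(seq56,(seq34,seq63))).
From seq34 up to that node: 3 branches. From seq78 up to the same node: 4 branches. Total: 3 + 4 = 7.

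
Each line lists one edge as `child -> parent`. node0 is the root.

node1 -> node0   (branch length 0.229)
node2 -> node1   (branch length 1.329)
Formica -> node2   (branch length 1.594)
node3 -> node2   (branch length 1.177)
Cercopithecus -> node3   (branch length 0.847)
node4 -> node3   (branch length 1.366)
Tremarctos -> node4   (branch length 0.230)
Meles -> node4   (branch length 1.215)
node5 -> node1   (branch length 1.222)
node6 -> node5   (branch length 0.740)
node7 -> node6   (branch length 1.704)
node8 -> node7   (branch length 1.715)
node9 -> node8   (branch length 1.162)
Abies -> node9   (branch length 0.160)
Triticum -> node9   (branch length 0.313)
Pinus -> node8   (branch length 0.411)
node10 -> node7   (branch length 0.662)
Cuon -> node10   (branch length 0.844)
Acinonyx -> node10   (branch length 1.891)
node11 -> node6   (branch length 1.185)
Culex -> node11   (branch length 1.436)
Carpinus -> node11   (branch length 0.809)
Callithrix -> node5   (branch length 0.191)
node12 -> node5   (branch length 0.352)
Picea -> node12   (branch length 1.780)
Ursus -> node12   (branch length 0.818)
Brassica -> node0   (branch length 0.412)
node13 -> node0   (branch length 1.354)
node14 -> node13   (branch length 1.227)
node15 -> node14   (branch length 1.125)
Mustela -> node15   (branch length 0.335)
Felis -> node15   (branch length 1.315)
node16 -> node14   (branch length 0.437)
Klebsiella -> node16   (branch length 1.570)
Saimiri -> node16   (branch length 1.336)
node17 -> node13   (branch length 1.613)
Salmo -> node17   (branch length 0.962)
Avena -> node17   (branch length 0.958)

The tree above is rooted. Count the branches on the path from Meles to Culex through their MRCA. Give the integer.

The MRCA of Meles and Culex is the node subtending ((Formica,(Cercopithecus,(Tremarctos,Meles))),(((((Abies,Triticum),Pinus),(Cuon,Acinonyx)),(Culex,Carpinus)),Callithrix,(Picea,Ursus))).
From Meles up to that node: 4 branches. From Culex up to the same node: 4 branches. Total: 4 + 4 = 8.

8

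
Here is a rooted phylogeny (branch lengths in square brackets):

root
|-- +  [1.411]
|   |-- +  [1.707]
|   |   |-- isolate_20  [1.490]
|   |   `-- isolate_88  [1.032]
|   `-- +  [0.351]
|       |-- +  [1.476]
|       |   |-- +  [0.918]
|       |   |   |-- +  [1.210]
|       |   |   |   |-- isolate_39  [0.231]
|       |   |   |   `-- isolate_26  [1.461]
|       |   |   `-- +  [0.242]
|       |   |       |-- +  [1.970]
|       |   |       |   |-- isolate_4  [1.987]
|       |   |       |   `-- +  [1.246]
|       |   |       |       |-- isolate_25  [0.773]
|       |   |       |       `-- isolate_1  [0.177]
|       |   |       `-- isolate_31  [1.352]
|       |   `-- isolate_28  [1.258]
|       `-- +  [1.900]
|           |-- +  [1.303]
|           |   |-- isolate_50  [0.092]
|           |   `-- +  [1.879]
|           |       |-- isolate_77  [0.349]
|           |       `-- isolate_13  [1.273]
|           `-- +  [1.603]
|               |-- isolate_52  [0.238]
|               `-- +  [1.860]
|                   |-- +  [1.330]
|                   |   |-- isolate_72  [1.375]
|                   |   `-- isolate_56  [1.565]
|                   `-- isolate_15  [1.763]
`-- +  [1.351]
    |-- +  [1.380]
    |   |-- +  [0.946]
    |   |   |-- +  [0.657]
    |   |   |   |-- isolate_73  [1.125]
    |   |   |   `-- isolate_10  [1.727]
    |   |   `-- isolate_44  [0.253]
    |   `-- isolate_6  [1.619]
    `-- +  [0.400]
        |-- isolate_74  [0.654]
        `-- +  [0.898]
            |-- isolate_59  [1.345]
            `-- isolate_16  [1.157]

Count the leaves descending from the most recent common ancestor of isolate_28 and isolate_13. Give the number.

14

The MRCA of isolate_28 and isolate_13 is the node subtending ((((isolate_39,isolate_26),((isolate_4,(isolate_25,isolate_1)),isolate_31)),isolate_28),((isolate_50,(isolate_77,isolate_13)),(isolate_52,((isolate_72,isolate_56),isolate_15)))).
That clade contains 14 terminal taxa: isolate_1, isolate_13, isolate_15, isolate_25, isolate_26, isolate_28, isolate_31, isolate_39, isolate_4, isolate_50, isolate_52, isolate_56, isolate_72, isolate_77.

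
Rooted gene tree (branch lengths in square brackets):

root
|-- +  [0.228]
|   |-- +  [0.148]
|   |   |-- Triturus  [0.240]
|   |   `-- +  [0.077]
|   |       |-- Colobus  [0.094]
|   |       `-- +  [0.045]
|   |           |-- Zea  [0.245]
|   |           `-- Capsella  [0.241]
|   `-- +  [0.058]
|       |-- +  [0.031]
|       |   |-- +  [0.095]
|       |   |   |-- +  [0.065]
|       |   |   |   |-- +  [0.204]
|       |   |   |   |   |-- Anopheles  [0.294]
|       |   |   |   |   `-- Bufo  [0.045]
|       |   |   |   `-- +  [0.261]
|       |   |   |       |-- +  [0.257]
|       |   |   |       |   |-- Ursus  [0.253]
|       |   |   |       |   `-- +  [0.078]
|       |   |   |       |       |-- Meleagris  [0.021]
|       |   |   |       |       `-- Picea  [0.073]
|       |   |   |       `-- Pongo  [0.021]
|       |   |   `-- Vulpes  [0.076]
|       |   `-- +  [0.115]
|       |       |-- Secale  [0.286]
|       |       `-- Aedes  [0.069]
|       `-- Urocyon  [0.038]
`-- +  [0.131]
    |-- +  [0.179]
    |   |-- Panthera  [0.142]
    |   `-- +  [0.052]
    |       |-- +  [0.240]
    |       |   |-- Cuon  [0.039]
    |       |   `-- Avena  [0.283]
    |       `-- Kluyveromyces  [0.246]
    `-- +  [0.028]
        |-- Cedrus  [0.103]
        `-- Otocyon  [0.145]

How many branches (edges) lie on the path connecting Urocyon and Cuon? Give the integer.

8

The MRCA of Urocyon and Cuon is the root of the tree.
From Urocyon up to that node: 3 branches. From Cuon up to the same node: 5 branches. Total: 3 + 5 = 8.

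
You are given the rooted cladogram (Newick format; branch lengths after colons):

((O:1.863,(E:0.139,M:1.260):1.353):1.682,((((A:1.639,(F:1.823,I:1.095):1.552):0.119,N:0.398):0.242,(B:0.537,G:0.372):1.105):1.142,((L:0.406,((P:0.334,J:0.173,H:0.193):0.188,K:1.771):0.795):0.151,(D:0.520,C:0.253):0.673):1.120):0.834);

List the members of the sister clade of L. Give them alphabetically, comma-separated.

L attaches to the tree at the node subtending (L,((P,J,H),K)).
The other lineage descending from that same node — the sister group — is ((P,J,H),K); its 4 tips in alphabetical order are the answer.

H, J, K, P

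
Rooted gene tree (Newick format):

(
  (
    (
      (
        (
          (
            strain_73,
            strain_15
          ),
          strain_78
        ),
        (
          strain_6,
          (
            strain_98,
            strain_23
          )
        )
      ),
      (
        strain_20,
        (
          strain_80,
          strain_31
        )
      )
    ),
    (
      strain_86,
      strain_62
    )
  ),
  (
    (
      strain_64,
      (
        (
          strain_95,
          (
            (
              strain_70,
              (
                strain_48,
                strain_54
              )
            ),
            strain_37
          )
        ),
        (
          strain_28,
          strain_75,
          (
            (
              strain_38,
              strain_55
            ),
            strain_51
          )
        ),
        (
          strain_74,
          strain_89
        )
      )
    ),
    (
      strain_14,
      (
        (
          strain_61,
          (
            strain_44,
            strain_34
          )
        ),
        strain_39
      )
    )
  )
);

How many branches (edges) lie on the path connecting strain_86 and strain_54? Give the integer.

11

The MRCA of strain_86 and strain_54 is the root of the tree.
From strain_86 up to that node: 3 branches. From strain_54 up to the same node: 8 branches. Total: 3 + 8 = 11.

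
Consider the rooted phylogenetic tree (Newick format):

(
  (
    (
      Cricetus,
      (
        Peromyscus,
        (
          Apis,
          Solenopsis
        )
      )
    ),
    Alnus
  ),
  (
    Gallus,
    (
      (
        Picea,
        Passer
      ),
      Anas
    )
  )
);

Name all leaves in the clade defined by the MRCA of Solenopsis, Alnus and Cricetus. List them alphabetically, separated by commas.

Alnus, Apis, Cricetus, Peromyscus, Solenopsis

Tracing Solenopsis: it sits inside (Apis,Solenopsis).
Tracing Alnus: it sits inside ((Cricetus,(Peromyscus,(Apis,Solenopsis))),Alnus).
Tracing Cricetus: it sits inside (Cricetus,(Peromyscus,(Apis,Solenopsis))).
The smallest clade enclosing all 3 is ((Cricetus,(Peromyscus,(Apis,Solenopsis))),Alnus); the answer is its 5 terminal taxa in alphabetical order.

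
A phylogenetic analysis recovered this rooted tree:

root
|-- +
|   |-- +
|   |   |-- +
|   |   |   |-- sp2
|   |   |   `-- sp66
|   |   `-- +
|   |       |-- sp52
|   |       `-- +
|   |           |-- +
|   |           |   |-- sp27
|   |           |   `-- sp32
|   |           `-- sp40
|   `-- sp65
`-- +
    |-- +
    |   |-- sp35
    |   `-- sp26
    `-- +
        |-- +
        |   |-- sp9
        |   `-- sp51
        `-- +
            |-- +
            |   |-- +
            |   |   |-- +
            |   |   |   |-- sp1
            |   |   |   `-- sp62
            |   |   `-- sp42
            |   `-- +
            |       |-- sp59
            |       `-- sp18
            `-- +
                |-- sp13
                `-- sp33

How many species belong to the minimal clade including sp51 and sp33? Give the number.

The MRCA of sp51 and sp33 is the node subtending ((sp9,sp51),((((sp1,sp62),sp42),(sp59,sp18)),(sp13,sp33))).
That clade contains 9 terminal taxa: sp1, sp13, sp18, sp33, sp42, sp51, sp59, sp62, sp9.

9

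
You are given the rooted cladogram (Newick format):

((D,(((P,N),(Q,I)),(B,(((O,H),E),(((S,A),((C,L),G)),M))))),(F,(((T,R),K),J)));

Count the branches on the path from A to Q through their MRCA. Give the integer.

9

The MRCA of A and Q is the node subtending (((P,N),(Q,I)),(B,(((O,H),E),(((S,A),((C,L),G)),M)))).
From A up to that node: 6 branches. From Q up to the same node: 3 branches. Total: 6 + 3 = 9.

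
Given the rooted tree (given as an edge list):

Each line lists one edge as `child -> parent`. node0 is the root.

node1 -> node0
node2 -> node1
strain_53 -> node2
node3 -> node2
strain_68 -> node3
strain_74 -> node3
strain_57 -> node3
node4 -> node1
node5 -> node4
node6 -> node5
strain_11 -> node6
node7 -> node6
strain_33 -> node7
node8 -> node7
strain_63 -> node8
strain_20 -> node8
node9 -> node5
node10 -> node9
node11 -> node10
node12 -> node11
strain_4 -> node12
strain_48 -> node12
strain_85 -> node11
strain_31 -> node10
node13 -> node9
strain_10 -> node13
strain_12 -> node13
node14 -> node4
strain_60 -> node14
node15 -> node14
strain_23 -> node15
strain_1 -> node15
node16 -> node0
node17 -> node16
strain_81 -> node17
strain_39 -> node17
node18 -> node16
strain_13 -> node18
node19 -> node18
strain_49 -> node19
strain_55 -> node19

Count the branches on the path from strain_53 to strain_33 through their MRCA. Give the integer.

7

The MRCA of strain_53 and strain_33 is the node subtending ((strain_53,(strain_68,strain_74,strain_57)),(((strain_11,(strain_33,(strain_63,strain_20))),((((strain_4,strain_48),strain_85),strain_31),(strain_10,strain_12))),(strain_60,(strain_23,strain_1)))).
From strain_53 up to that node: 2 branches. From strain_33 up to the same node: 5 branches. Total: 2 + 5 = 7.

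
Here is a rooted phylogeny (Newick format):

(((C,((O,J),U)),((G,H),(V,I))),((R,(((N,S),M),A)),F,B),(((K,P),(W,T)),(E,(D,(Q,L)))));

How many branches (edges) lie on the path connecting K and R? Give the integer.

7

The MRCA of K and R is the root of the tree.
From K up to that node: 4 branches. From R up to the same node: 3 branches. Total: 4 + 3 = 7.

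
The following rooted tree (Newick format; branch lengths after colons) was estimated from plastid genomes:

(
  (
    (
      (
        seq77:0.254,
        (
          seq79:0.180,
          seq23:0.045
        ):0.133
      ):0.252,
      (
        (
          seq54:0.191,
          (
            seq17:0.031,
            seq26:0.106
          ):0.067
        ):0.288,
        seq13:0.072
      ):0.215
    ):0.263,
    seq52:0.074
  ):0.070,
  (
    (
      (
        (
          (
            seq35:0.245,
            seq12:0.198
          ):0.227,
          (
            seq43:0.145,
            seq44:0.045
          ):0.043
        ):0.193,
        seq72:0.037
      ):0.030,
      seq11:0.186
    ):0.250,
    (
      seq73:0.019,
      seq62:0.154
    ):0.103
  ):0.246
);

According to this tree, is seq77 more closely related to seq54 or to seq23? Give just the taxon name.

The MRCA of seq77 and seq23 subtends (seq77,(seq79,seq23)) (3 taxa).
The MRCA of seq77 and seq54 subtends ((seq77,(seq79,seq23)),((seq54,(seq17,seq26)),seq13)) (7 taxa).
The first is nested inside the second, so seq77 shares a more recent common ancestor with seq23.

seq23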